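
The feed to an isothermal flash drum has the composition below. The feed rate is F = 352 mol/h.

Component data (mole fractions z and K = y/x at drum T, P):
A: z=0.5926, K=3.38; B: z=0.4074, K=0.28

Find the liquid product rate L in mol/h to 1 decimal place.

Binary case is linear: z₁(K₁−1)(1+ψ(K₂−1)) + z₂(K₂−1)(1+ψ(K₁−1)) = 0
⇒ ψ = [z₁(K₁−1)+z₂(K₂−1)] / [−(K₁−1)(K₂−1)] = 1.11706/1.71360 = 0.6519
Then V = ψ·F = 0.6519·352 = 229.5 mol/h and L = F − V = 122.5 mol/h.

L = 122.5 mol/h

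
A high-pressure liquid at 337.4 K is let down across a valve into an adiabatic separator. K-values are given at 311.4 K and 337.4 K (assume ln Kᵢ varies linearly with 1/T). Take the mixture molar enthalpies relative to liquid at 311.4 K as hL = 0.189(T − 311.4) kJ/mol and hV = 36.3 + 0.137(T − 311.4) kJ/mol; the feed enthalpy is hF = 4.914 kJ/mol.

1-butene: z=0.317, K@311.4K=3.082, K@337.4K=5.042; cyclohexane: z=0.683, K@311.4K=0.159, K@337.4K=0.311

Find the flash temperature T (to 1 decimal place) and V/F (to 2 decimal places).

T = 316.8 K, V/F = 0.11

Adiabatic flash: solve Rachford–Rice at each trial T, then check hF = ψ·hV(T) + (1−ψ)·hL(T).
  T = 311.4 K: K = (3.082, 0.159), RR gives ψ = 0.049, H_out = 1.774 kJ/mol
  T = 337.4 K: K = (5.042, 0.311), RR gives ψ = 0.291, H_out = 15.088 kJ/mol
  T = 324.4 K: K = (3.981, 0.225), RR gives ψ = 0.180, H_out = 8.874 kJ/mol
  T = 317.9 K: K = (3.512, 0.190), RR gives ψ = 0.119, H_out = 5.524 kJ/mol
  T = 314.6 K: K = (3.289, 0.174), RR gives ψ = 0.085, H_out = 3.685 kJ/mol
  T = 316.2 K: K = (3.396, 0.181), RR gives ψ = 0.102, H_out = 4.591 kJ/mol
Linear interpolation between T = 316.2 (H_out = 4.591) and T = 317.9 (H_out = 5.524) on hF = 4.914 gives T ≈ 316.8 K, at which ψ = 0.11.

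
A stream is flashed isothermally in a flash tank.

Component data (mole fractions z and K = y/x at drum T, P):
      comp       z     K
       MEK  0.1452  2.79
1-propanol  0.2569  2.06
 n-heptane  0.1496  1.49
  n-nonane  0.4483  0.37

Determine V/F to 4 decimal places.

V/F = 0.4410

Rachford–Rice: g(V/F) = Σ zᵢ(Kᵢ−1)/(1+V/F(Kᵢ−1)) = 0.
Feasibility: ΣzᵢKᵢ = 1.3231, Σzᵢ/Kᵢ = 1.4888 — both > 1, two phases present.
Newton–Raphson from V/F = 0.4:
  V/F = 0.4000: g = 0.02641, g' = -0.6435 → V/F = 0.4410
Converged at V/F = 0.4410.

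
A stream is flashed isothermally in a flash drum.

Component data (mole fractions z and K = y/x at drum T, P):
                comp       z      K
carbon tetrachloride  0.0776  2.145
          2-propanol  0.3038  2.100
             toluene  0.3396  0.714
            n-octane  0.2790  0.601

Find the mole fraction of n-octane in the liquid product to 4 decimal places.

Material balance + equilibrium reduce to Σ zᵢ(Kᵢ−1)/(1+ψ(Kᵢ−1)) = 0.
g(0) = ΣzᵢKᵢ − 1 = 0.2146 and g(1) = 1 − Σzᵢ/Kᵢ = -0.1207, so a root lies in (0, 1).
Newton–Raphson from ψ = 0.54:
  ψ = 0.5400: g = 0.00779, g' = -0.2945 → ψ = 0.5665
  ψ = 0.5665: g = 0.00005, g' = -0.2907 → ψ = 0.5666
Converged at ψ = 0.5666.
Compositions from xᵢ = zᵢ/(1+ψ(Kᵢ−1)), yᵢ = Kᵢxᵢ:
  carbon tetrachloride: x = 0.0471, y = 0.1010
  2-propanol: x = 0.1871, y = 0.3930
  toluene: x = 0.4053, y = 0.2894
  n-octane: x = 0.3605, y = 0.2167

x_n-octane = 0.3605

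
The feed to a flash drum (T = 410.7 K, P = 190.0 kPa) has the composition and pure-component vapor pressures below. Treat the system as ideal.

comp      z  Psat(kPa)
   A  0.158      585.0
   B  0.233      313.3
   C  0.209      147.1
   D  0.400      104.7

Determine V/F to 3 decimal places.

Raoult's law: Kᵢ = Pᵢˢᵃᵗ/P = Pᵢˢᵃᵗ/190.0.
  K_A = 585.0/190.0 = 3.07895, K_B = 313.3/190.0 = 1.64895, K_C = 147.1/190.0 = 0.77421, K_D = 104.7/190.0 = 0.55105
Newton iteration, V/F⁰ = 0.5:
  V/F = 0.500: g = -0.0095, g' = -0.368 → V/F = 0.474
Converged at V/F = 0.474.

V/F = 0.474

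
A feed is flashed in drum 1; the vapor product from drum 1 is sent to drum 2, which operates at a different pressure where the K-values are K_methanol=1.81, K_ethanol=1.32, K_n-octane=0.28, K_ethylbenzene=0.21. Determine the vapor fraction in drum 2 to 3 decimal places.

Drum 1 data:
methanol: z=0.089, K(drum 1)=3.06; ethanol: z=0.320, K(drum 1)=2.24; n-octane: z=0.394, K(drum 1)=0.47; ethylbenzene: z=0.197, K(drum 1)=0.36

V/F (drum 2) = 0.222

Drum 1:
Rachford–Rice: g(ψ₁) = Σ zᵢ(Kᵢ−1)/(1+ψ₁(Kᵢ−1)) = 0.
Check two-phase: ΣzᵢKᵢ = 1.245 > 1 and Σzᵢ/Kᵢ = 1.557 > 1, so g(0) = 0.245 > 0 and g(1) = -0.557 < 0.
Newton–Raphson from ψ₁ = 0.5:
  ψ₁ = 0.500: g = -0.1343, g' = -0.659 → ψ₁ = 0.296
  ψ₁ = 0.296: g = 0.0009, g' = -0.687 → ψ₁ = 0.297
Converged at ψ₁ = 0.297.
Drum-1 compositions:
  methanol: x = 0.055, y = 0.169
  ethanol: x = 0.234, y = 0.524
  n-octane: x = 0.468, y = 0.220
  ethylbenzene: x = 0.243, y = 0.088
Drum-2 feed = drum-1 vapor: z₂ = (0.1689, 0.5237, 0.2198, 0.0876).
Drum 2:
Newton iteration, ψ₂⁰ = 0.52:
  ψ₂ = 0.520: g = -0.1305, g' = -0.543 → ψ₂ = 0.280
  ψ₂ = 0.280: g = -0.0216, g' = -0.388 → ψ₂ = 0.224
  ψ₂ = 0.224: g = -0.0005, g' = -0.369 → ψ₂ = 0.222
Converged at ψ₂ = 0.222.
  methanol: x = 0.143, y = 0.259
  ethanol: x = 0.489, y = 0.645
  n-octane: x = 0.262, y = 0.073
  ethylbenzene: x = 0.106, y = 0.022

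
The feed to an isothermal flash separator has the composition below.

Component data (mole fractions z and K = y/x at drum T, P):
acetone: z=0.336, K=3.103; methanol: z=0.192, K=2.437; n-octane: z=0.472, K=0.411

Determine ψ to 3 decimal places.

ψ = 0.638

Material balance + equilibrium reduce to Σ zᵢ(Kᵢ−1)/(1+ψ(Kᵢ−1)) = 0.
Check two-phase: ΣzᵢKᵢ = 1.705 > 1 and Σzᵢ/Kᵢ = 1.335 > 1, so g(0) = 0.705 > 0 and g(1) = -0.335 < 0.
Newton iteration, ψ⁰ = 0.63:
  ψ = 0.630: g = 0.0067, g' = -0.798 → ψ = 0.638
Converged at ψ = 0.638.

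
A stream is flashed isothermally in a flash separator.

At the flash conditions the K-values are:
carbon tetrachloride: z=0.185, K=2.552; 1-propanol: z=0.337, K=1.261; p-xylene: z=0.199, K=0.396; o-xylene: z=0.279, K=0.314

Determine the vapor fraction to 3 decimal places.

ψ = 0.101

Let ψ = V/F and solve Σ zᵢ(Kᵢ−1)/(1+ψ(Kᵢ−1)) = 0.
Feasibility: ΣzᵢKᵢ = 1.063, Σzᵢ/Kᵢ = 1.731 — both > 1, two phases present.
Newton iteration, ψ⁰ = 0.5:
  ψ = 0.500: g = -0.2240, g' = -0.612 → ψ = 0.134
  ψ = 0.134: g = -0.0190, g' = -0.572 → ψ = 0.101
Converged at ψ = 0.101.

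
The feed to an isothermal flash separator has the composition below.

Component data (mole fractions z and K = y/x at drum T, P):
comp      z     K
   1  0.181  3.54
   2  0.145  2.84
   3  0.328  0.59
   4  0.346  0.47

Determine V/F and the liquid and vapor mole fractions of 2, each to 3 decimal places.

Material balance + equilibrium reduce to Σ zᵢ(Kᵢ−1)/(1+V/F(Kᵢ−1)) = 0.
g(0) = ΣzᵢKᵢ − 1 = 0.409 and g(1) = 1 − Σzᵢ/Kᵢ = -0.394, so a root lies in (0, 1).
Newton iteration, V/F⁰ = 0.5:
  V/F = 0.500: g = -0.0772, g' = -0.627 → V/F = 0.377
  V/F = 0.377: g = 0.0042, g' = -0.705 → V/F = 0.383
Converged at V/F = 0.383.
Compositions from xᵢ = zᵢ/(1+V/F(Kᵢ−1)), yᵢ = Kᵢxᵢ:
  1: x = 0.092, y = 0.325
  2: x = 0.085, y = 0.242
  3: x = 0.389, y = 0.230
  4: x = 0.434, y = 0.204

V/F = 0.383, x_2 = 0.085, y_2 = 0.242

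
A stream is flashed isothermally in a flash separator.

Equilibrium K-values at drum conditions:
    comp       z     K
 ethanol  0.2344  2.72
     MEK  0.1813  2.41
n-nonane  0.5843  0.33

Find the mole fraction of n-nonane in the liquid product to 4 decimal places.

Iterate (Newton) starting at β = 0.34:
  β = 0.3400: g = -0.07978, g' = -0.8807 → β = 0.2494
  β = 0.2494: g = 0.00123, g' = -0.9150 → β = 0.2508
Converged at β = 0.2508.
Compositions from xᵢ = zᵢ/(1+β(Kᵢ−1)), yᵢ = Kᵢxᵢ:
  ethanol: x = 0.1638, y = 0.4454
  MEK: x = 0.1339, y = 0.3228
  n-nonane: x = 0.7023, y = 0.2318

x_n-nonane = 0.7023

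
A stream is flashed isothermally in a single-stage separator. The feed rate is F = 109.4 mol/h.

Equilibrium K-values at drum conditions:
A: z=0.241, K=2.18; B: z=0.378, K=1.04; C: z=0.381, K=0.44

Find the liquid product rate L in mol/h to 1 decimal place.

L = 86.1 mol/h

Rachford–Rice: g(ψ) = Σ zᵢ(Kᵢ−1)/(1+ψ(Kᵢ−1)) = 0.
Feasibility: ΣzᵢKᵢ = 1.086, Σzᵢ/Kᵢ = 1.340 — both > 1, two phases present.
Newton iteration, ψ⁰ = 0.5:
  ψ = 0.500: g = -0.1027, g' = -0.364 → ψ = 0.218
  ψ = 0.218: g = -0.0018, g' = -0.368 → ψ = 0.213
Converged at ψ = 0.213.
Then V = ψ·F = 0.2130·109.4 = 23.3 mol/h and L = F − V = 86.1 mol/h.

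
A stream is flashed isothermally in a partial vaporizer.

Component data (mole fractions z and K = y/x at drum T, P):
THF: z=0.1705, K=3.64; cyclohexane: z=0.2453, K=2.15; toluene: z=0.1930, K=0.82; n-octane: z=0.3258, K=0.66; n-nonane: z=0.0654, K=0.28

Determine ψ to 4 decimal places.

ψ = 0.7742

Rachford–Rice: g(ψ) = Σ zᵢ(Kᵢ−1)/(1+ψ(Kᵢ−1)) = 0.
Feasibility: ΣzᵢKᵢ = 1.5396, Σzᵢ/Kᵢ = 1.1235 — both > 1, two phases present.
Newton iteration, ψ⁰ = 0.5:
  ψ = 0.5000: g = 0.12791, g' = -0.4965 → ψ = 0.7576
  ψ = 0.7576: g = 0.00776, g' = -0.4655 → ψ = 0.7743
  ψ = 0.7743: g = -0.00004, g' = -0.4700 → ψ = 0.7742
Converged at ψ = 0.7742.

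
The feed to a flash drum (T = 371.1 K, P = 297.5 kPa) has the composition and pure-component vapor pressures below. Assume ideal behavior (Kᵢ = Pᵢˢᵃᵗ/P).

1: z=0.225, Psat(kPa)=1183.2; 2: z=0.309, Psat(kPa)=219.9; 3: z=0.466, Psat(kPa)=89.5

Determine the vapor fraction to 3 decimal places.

ψ = 0.162

Raoult's law: Kᵢ = Pᵢˢᵃᵗ/P = Pᵢˢᵃᵗ/297.5.
  K_1 = 1183.2/297.5 = 3.97714, K_2 = 219.9/297.5 = 0.73916, K_3 = 89.5/297.5 = 0.30084
Material balance + equilibrium reduce to Σ zᵢ(Kᵢ−1)/(1+ψ(Kᵢ−1)) = 0.
g(0) = ΣzᵢKᵢ − 1 = 0.263 and g(1) = 1 − Σzᵢ/Kᵢ = -1.024, so a root lies in (0, 1).
Iterate (Newton) starting at ψ = 0.42:
  ψ = 0.420: g = -0.2541, g' = -0.877 → ψ = 0.130
  ψ = 0.130: g = 0.0409, g' = -1.334 → ψ = 0.161
  ψ = 0.161: g = 0.0017, g' = -1.224 → ψ = 0.162
Converged at ψ = 0.162.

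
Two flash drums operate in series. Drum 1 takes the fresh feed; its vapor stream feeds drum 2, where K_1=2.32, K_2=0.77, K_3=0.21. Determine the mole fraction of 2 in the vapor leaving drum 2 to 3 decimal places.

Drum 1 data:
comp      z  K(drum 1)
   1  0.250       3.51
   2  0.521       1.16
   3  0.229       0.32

y_2 (drum 2) = 0.453

Drum 1:
Let ψ₁ = V/F and solve Σ zᵢ(Kᵢ−1)/(1+ψ₁(Kᵢ−1)) = 0.
g(0) = ΣzᵢKᵢ − 1 = 0.555 and g(1) = 1 − Σzᵢ/Kᵢ = -0.236, so a root lies in (0, 1).
Newton–Raphson from ψ₁ = 0.5:
  ψ₁ = 0.500: g = 0.1195, g' = -0.564 → ψ₁ = 0.712
  ψ₁ = 0.712: g = -0.0018, g' = -0.611 → ψ₁ = 0.709
Converged at ψ₁ = 0.709.
Drum-1 compositions:
  1: x = 0.090, y = 0.316
  2: x = 0.468, y = 0.543
  3: x = 0.442, y = 0.141
Drum-2 feed = drum-1 vapor: z₂ = (0.3157, 0.5428, 0.1415).
Drum 2:
Newton iteration, ψ₂⁰ = 0.58:
  ψ₂ = 0.580: g = -0.1143, g' = -0.515 → ψ₂ = 0.358
  ψ₂ = 0.358: g = -0.0090, g' = -0.459 → ψ₂ = 0.339
Converged at ψ₂ = 0.339.
  1: x = 0.218, y = 0.506
  2: x = 0.589, y = 0.453
  3: x = 0.193, y = 0.041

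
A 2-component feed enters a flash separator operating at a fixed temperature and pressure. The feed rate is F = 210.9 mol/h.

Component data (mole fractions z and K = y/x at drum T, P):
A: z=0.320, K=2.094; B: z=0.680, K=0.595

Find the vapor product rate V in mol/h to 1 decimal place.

V = 35.5 mol/h

Material balance + equilibrium reduce to Σ zᵢ(Kᵢ−1)/(1+ψ(Kᵢ−1)) = 0.
g(0) = ΣzᵢKᵢ − 1 = 0.075 and g(1) = 1 − Σzᵢ/Kᵢ = -0.296, so a root lies in (0, 1).
Binary case is linear: z₁(K₁−1)(1+ψ(K₂−1)) + z₂(K₂−1)(1+ψ(K₁−1)) = 0
⇒ ψ = [z₁(K₁−1)+z₂(K₂−1)] / [−(K₁−1)(K₂−1)] = 0.0747/0.4431 = 0.169
Then V = ψ·F = 0.1686·210.9 = 35.5 mol/h and L = F − V = 175.4 mol/h.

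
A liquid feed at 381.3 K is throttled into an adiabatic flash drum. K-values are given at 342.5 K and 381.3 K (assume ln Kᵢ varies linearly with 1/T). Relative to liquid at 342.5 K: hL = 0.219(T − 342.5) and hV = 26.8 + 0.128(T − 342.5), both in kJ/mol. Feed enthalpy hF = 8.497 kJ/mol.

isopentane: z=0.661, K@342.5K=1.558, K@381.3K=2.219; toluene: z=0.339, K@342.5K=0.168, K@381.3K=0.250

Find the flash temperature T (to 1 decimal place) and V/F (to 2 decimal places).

Adiabatic flash: solve Rachford–Rice at each trial T, then check hF = ψ·hV(T) + (1−ψ)·hL(T).
  T = 342.5 K: K = (1.558, 0.168), RR gives ψ = 0.187, H_out = 5.010 kJ/mol
  T = 381.3 K: K = (2.219, 0.250), RR gives ψ = 0.603, H_out = 22.534 kJ/mol
  T = 361.9 K: K = (1.877, 0.207), RR gives ψ = 0.447, H_out = 15.443 kJ/mol
  T = 352.2 K: K = (1.714, 0.187), RR gives ψ = 0.339, H_out = 10.902 kJ/mol
  T = 347.4 K: K = (1.636, 0.178), RR gives ψ = 0.271, H_out = 8.212 kJ/mol
  T = 349.8 K: K = (1.675, 0.182), RR gives ψ = 0.306, H_out = 9.603 kJ/mol
Linear interpolation between T = 347.4 (H_out = 8.212) and T = 349.8 (H_out = 9.603) on hF = 8.497 gives T ≈ 347.9 K, at which ψ = 0.28.

T = 347.9 K, V/F = 0.28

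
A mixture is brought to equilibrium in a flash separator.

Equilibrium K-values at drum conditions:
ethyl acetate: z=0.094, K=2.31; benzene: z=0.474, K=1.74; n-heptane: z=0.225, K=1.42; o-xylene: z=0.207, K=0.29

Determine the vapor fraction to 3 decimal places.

ψ = 0.815

Iterate (Newton) starting at ψ = 0.5:
  ψ = 0.500: g = 0.1807, g' = -0.475 → ψ = 0.880
  ψ = 0.880: g = -0.0533, g' = -0.893 → ψ = 0.821
  ψ = 0.821: g = -0.0042, g' = -0.759 → ψ = 0.815
Converged at ψ = 0.815.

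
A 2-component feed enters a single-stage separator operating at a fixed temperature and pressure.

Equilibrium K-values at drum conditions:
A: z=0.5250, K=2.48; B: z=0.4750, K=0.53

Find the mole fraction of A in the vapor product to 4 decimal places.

Material balance + equilibrium reduce to Σ zᵢ(Kᵢ−1)/(1+ψ(Kᵢ−1)) = 0.
g(0) = ΣzᵢKᵢ − 1 = 0.5538 and g(1) = 1 − Σzᵢ/Kᵢ = -0.1079, so a root lies in (0, 1).
Newton iteration, ψ⁰ = 0.5:
  ψ = 0.5000: g = 0.15472, g' = -0.5591 → ψ = 0.7767
  ψ = 0.7767: g = 0.00986, g' = -0.5091 → ψ = 0.7961
Converged at ψ = 0.7961.
Compositions from xᵢ = zᵢ/(1+ψ(Kᵢ−1)), yᵢ = Kᵢxᵢ:
  A: x = 0.2410, y = 0.5977
  B: x = 0.7590, y = 0.4023

y_A = 0.5977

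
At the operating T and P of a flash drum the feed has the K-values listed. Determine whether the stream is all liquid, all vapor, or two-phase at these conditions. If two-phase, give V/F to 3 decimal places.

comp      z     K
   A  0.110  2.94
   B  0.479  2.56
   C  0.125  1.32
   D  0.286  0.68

ΣzᵢKᵢ = 1.909; Σzᵢ/Kᵢ = 0.740.
Since Σzᵢ/Kᵢ < 1 the mixture is above its dew point — single vapor phase.

all vapor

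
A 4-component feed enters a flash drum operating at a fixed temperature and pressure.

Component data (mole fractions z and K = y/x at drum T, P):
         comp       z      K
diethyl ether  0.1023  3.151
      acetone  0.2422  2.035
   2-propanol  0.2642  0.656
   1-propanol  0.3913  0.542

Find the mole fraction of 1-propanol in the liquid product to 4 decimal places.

Rachford–Rice: g(ψ) = Σ zᵢ(Kᵢ−1)/(1+ψ(Kᵢ−1)) = 0.
Check two-phase: ΣzᵢKᵢ = 1.2006 > 1 and Σzᵢ/Kᵢ = 1.2762 > 1, so g(0) = 0.2006 > 0 and g(1) = -0.2762 < 0.
Iterate (Newton) starting at ψ = 0.34:
  ψ = 0.3400: g = -0.00267, g' = -0.4551 → ψ = 0.3341
Converged at ψ = 0.3341.
Compositions from xᵢ = zᵢ/(1+ψ(Kᵢ−1)), yᵢ = Kᵢxᵢ:
  diethyl ether: x = 0.0595, y = 0.1875
  acetone: x = 0.1800, y = 0.3662
  2-propanol: x = 0.2985, y = 0.1958
  1-propanol: x = 0.4620, y = 0.2504

x_1-propanol = 0.4620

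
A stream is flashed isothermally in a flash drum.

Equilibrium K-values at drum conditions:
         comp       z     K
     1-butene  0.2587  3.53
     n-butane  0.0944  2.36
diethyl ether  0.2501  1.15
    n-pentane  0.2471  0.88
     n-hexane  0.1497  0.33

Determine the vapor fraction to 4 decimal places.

ψ = 0.9074

Iterate (Newton) starting at ψ = 0.45:
  ψ = 0.4500: g = 0.24591, g' = -0.5759 → ψ = 0.8770
  ψ = 0.8770: g = 0.01872, g' = -0.6001 → ψ = 0.9082
  ψ = 0.9082: g = -0.00052, g' = -0.6344 → ψ = 0.9074
Converged at ψ = 0.9074.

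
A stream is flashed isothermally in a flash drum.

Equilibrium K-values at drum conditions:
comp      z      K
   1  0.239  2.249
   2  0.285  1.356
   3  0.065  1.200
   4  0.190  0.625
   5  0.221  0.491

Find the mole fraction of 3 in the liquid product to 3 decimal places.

Rachford–Rice: g(V/F) = Σ zᵢ(Kᵢ−1)/(1+V/F(Kᵢ−1)) = 0.
Feasibility: ΣzᵢKᵢ = 1.229, Σzᵢ/Kᵢ = 1.125 — both > 1, two phases present.
Newton iteration, V/F⁰ = 0.65:
  V/F = 0.650: g = -0.0037, g' = -0.314 → V/F = 0.638
Converged at V/F = 0.638.
Compositions from xᵢ = zᵢ/(1+V/F(Kᵢ−1)), yᵢ = Kᵢxᵢ:
  1: x = 0.133, y = 0.299
  2: x = 0.232, y = 0.315
  3: x = 0.058, y = 0.069
  4: x = 0.250, y = 0.156
  5: x = 0.327, y = 0.161

x_3 = 0.058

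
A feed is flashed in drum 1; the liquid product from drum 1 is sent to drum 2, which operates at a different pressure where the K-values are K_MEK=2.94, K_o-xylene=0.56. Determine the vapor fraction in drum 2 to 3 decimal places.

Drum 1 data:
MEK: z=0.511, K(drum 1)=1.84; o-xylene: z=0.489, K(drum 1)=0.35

V/F (drum 2) = 0.701

Drum 1:
Newton–Raphson from ψ₁ = 0.5:
  ψ₁ = 0.500: g = -0.1686, g' = -0.632 → ψ₁ = 0.233
  ψ₁ = 0.233: g = -0.0158, g' = -0.539 → ψ₁ = 0.204
Converged at ψ₁ = 0.204.
Drum-1 compositions:
  MEK: x = 0.436, y = 0.803
  o-xylene: x = 0.564, y = 0.197
Drum-2 feed = drum-1 liquid: z₂ = (0.4362, 0.5638).
Drum 2:
Rachford–Rice: g(ψ₂) = Σ zᵢ(Kᵢ−1)/(1+ψ₂(Kᵢ−1)) = 0.
Feasibility: ΣzᵢKᵢ = 1.598, Σzᵢ/Kᵢ = 1.155 — both > 1, two phases present.
Newton–Raphson from ψ₂ = 0.35:
  ψ₂ = 0.350: g = 0.2108, g' = -0.735 → ψ₂ = 0.637
  ψ₂ = 0.637: g = 0.0339, g' = -0.539 → ψ₂ = 0.700
  ψ₂ = 0.700: g = 0.0005, g' = -0.523 → ψ₂ = 0.701
Converged at ψ₂ = 0.701.
  MEK: x = 0.185, y = 0.544
  o-xylene: x = 0.815, y = 0.456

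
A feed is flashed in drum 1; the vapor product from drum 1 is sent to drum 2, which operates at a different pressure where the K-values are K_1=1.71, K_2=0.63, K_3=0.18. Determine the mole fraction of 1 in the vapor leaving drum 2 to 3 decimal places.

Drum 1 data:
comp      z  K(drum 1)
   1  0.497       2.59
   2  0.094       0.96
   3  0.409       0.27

Drum 1:
Material balance + equilibrium reduce to Σ zᵢ(Kᵢ−1)/(1+ψ₁(Kᵢ−1)) = 0.
Feasibility: ΣzᵢKᵢ = 1.488, Σzᵢ/Kᵢ = 1.805 — both > 1, two phases present.
Newton–Raphson from ψ₁ = 0.5:
  ψ₁ = 0.500: g = -0.0338, g' = -0.931 → ψ₁ = 0.464
  ψ₁ = 0.464: g = -0.0003, g' = -0.915 → ψ₁ = 0.463
Converged at ψ₁ = 0.463.
Drum-1 compositions:
  1: x = 0.286, y = 0.741
  2: x = 0.096, y = 0.092
  3: x = 0.618, y = 0.167
Drum-2 feed = drum-1 vapor: z₂ = (0.7412, 0.0919, 0.1669).
Drum 2:
Rachford–Rice: g(ψ₂) = Σ zᵢ(Kᵢ−1)/(1+ψ₂(Kᵢ−1)) = 0.
Feasibility: ΣzᵢKᵢ = 1.355, Σzᵢ/Kᵢ = 1.506 — both > 1, two phases present.
Iterate (Newton) starting at ψ₂ = 0.5:
  ψ₂ = 0.500: g = 0.1147, g' = -0.545 → ψ₂ = 0.711
  ψ₂ = 0.711: g = -0.0242, g' = -0.832 → ψ₂ = 0.681
  ψ₂ = 0.681: g = -0.0010, g' = -0.769 → ψ₂ = 0.680
Converged at ψ₂ = 0.680.
  1: x = 0.500, y = 0.855
  2: x = 0.123, y = 0.077
  3: x = 0.377, y = 0.068

y_1 (drum 2) = 0.855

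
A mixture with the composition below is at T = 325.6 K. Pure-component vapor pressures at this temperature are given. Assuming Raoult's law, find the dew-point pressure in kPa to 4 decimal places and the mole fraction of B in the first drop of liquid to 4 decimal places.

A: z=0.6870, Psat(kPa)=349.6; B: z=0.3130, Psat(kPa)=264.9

Pdew = 317.7952 kPa, x_B = 0.3755

At the dew point ψ → 1, so Σzᵢ/Kᵢ = 1 with Kᵢ = Pᵢˢᵃᵗ/P ⇒ 1/P = Σzᵢ/Pᵢˢᵃᵗ.
1/P = 0.6870/349.6 + 0.3130/264.9 = 0.0031467 ⇒ P = 317.7952 kPa
xᵢ = zᵢP/Pᵢˢᵃᵗ ⇒ x_B = 0.3130·317.7952/264.9 = 0.3755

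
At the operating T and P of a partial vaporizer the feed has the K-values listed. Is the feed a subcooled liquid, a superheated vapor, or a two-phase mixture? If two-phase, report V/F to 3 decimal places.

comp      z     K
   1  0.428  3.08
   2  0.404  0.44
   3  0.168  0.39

two-phase, V/F = 0.469

ΣzᵢKᵢ = 1.562; Σzᵢ/Kᵢ = 1.488.
Both exceed 1, so a two-phase solution exists.
Newton iteration, ψ⁰ = 0.5:
  ψ = 0.500: g = -0.0253, g' = -0.819 → ψ = 0.469
Converged at ψ = 0.469.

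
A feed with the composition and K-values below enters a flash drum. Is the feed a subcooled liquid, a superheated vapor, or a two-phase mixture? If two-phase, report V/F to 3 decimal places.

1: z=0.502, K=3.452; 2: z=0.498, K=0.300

two-phase, V/F = 0.514

ΣzᵢKᵢ = 1.882; Σzᵢ/Kᵢ = 1.805.
Both exceed 1, so a two-phase solution exists.
Binary case is linear: z₁(K₁−1)(1+ψ(K₂−1)) + z₂(K₂−1)(1+ψ(K₁−1)) = 0
⇒ ψ = [z₁(K₁−1)+z₂(K₂−1)] / [−(K₁−1)(K₂−1)] = 0.8823/1.7164 = 0.514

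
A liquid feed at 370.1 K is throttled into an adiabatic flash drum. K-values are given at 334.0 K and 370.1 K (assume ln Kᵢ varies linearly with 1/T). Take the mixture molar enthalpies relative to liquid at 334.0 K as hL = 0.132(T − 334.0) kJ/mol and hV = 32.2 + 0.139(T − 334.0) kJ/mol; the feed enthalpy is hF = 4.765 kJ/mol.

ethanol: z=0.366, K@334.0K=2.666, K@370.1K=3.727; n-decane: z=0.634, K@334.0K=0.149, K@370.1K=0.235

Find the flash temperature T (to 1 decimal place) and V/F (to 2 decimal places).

Adiabatic flash: solve Rachford–Rice at each trial T, then check hF = ψ·hV(T) + (1−ψ)·hL(T).
  T = 334.0 K: K = (2.666, 0.149), RR gives ψ = 0.050, H_out = 1.595 kJ/mol
  T = 370.1 K: K = (3.727, 0.235), RR gives ψ = 0.246, H_out = 12.747 kJ/mol
  T = 352.1 K: K = (3.181, 0.189), RR gives ψ = 0.161, H_out = 7.588 kJ/mol
  T = 343.1 K: K = (2.920, 0.169), RR gives ψ = 0.110, H_out = 4.753 kJ/mol
  T = 347.6 K: K = (3.049, 0.179), RR gives ψ = 0.136, H_out = 6.200 kJ/mol
  T = 345.4 K: K = (2.986, 0.174), RR gives ψ = 0.124, H_out = 5.500 kJ/mol
Linear interpolation between T = 343.1 (H_out = 4.753) and T = 345.4 (H_out = 5.500) on hF = 4.765 gives T ≈ 343.1 K, at which ψ = 0.11.

T = 343.1 K, V/F = 0.11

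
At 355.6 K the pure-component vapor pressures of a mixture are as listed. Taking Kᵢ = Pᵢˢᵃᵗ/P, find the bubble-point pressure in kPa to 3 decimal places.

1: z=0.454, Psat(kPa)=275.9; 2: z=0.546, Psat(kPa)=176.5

Pbub = 221.628 kPa

At the bubble point ψ → 0, so ΣzᵢKᵢ = 1 with Kᵢ = Pᵢˢᵃᵗ/P ⇒ P = ΣzᵢPᵢˢᵃᵗ.
P = 0.454·275.9 + 0.546·176.5 = 221.628 kPa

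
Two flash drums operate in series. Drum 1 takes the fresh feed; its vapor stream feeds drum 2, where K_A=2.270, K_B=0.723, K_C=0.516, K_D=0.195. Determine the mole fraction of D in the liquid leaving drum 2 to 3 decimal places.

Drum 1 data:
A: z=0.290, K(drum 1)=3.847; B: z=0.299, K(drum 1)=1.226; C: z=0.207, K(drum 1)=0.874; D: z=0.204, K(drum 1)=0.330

x_D (drum 2) = 0.173

Drum 1:
Rachford–Rice: g(ψ₁) = Σ zᵢ(Kᵢ−1)/(1+ψ₁(Kᵢ−1)) = 0.
Feasibility: ΣzᵢKᵢ = 1.730, Σzᵢ/Kᵢ = 1.174 — both > 1, two phases present.
Iterate (Newton) starting at ψ₁ = 0.53:
  ψ₁ = 0.530: g = 0.1495, g' = -0.610 → ψ₁ = 0.775
  ψ₁ = 0.775: g = 0.0016, g' = -0.640 → ψ₁ = 0.778
Converged at ψ₁ = 0.778.
Drum-1 compositions:
  A: x = 0.090, y = 0.347
  B: x = 0.254, y = 0.312
  C: x = 0.229, y = 0.201
  D: x = 0.426, y = 0.141
Drum-2 feed = drum-1 vapor: z₂ = (0.3471, 0.3118, 0.2006, 0.1406).
Drum 2:
Let ψ₂ = V/F and solve Σ zᵢ(Kᵢ−1)/(1+ψ₂(Kᵢ−1)) = 0.
Check two-phase: ΣzᵢKᵢ = 1.144 > 1 and Σzᵢ/Kᵢ = 1.694 > 1, so g(0) = 0.144 > 0 and g(1) = -0.694 < 0.
Newton–Raphson from ψ₂ = 0.5:
  ψ₂ = 0.500: g = -0.1481, g' = -0.579 → ψ₂ = 0.244
  ψ₂ = 0.244: g = -0.0070, g' = -0.555 → ψ₂ = 0.231
Converged at ψ₂ = 0.231.
  A: x = 0.268, y = 0.609
  B: x = 0.333, y = 0.241
  C: x = 0.226, y = 0.117
  D: x = 0.173, y = 0.034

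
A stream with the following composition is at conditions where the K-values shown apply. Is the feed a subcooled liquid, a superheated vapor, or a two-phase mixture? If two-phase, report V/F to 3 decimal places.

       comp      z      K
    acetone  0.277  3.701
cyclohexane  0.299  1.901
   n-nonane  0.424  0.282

ΣzᵢKᵢ = 1.713; Σzᵢ/Kᵢ = 1.736.
Both exceed 1, so a two-phase solution exists.
Rachford–Rice: g(ψ) = Σ zᵢ(Kᵢ−1)/(1+ψ(Kᵢ−1)) = 0.
Newton iteration, ψ⁰ = 0.51:
  ψ = 0.510: g = 0.0190, g' = -1.016 → ψ = 0.529
Converged at ψ = 0.529.

two-phase, V/F = 0.529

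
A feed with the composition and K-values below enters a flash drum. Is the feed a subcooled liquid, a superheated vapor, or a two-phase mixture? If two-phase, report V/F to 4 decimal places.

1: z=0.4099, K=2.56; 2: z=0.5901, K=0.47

ΣzᵢKᵢ = 1.3267; Σzᵢ/Kᵢ = 1.4156.
Both exceed 1, so a two-phase solution exists.
Binary case is linear: z₁(K₁−1)(1+ψ(K₂−1)) + z₂(K₂−1)(1+ψ(K₁−1)) = 0
⇒ ψ = [z₁(K₁−1)+z₂(K₂−1)] / [−(K₁−1)(K₂−1)] = 0.32669/0.82680 = 0.3951

two-phase, V/F = 0.3951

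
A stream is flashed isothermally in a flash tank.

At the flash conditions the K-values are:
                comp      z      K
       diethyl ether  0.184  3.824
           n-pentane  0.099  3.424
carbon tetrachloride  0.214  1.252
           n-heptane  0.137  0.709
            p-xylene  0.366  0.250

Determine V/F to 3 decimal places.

V/F = 0.376

Material balance + equilibrium reduce to Σ zᵢ(Kᵢ−1)/(1+V/F(Kᵢ−1)) = 0.
Feasibility: ΣzᵢKᵢ = 1.499, Σzᵢ/Kᵢ = 1.905 — both > 1, two phases present.
Newton–Raphson from V/F = 0.5:
  V/F = 0.500: g = -0.1140, g' = -0.925 → V/F = 0.377
  V/F = 0.377: g = -0.0009, g' = -0.929 → V/F = 0.376
Converged at V/F = 0.376.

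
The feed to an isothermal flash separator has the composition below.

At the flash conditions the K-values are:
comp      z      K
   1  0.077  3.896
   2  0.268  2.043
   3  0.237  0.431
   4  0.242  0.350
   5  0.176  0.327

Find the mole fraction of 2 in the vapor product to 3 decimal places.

y_2 = 0.502

Material balance + equilibrium reduce to Σ zᵢ(Kᵢ−1)/(1+ψ(Kᵢ−1)) = 0.
g(0) = ΣzᵢKᵢ − 1 = 0.092 and g(1) = 1 − Σzᵢ/Kᵢ = -0.930, so a root lies in (0, 1).
Newton iteration, ψ⁰ = 0.5:
  ψ = 0.500: g = -0.3252, g' = -0.789 → ψ = 0.088
  ψ = 0.088: g = -0.0008, g' = -0.945 → ψ = 0.087
Converged at ψ = 0.087.
Compositions from xᵢ = zᵢ/(1+ψ(Kᵢ−1)), yᵢ = Kᵢxᵢ:
  1: x = 0.062, y = 0.240
  2: x = 0.246, y = 0.502
  3: x = 0.249, y = 0.107
  4: x = 0.256, y = 0.090
  5: x = 0.187, y = 0.061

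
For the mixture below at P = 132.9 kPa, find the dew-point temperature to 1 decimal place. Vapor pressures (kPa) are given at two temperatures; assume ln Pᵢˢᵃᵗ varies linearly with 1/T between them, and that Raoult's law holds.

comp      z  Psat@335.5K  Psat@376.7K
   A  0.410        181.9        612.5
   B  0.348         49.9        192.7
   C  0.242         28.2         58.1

Dew-point temperature: Σzᵢ·P/Pᵢˢᵃᵗ(T) = 1. Interpolate ln Pᵢˢᵃᵗ = aᵢ + bᵢ/T.
  T = 335.5 K: ΣzᵢP/Pᵢˢᵃᵗ = 2.3669
  T = 376.7 K: ΣzᵢP/Pᵢˢᵃᵗ = 0.8825
  T = 356.1 K: ΣzᵢP/Pᵢˢᵃᵗ = 1.3893
  T = 366.4 K: ΣzᵢP/Pᵢˢᵃᵗ = 1.0976
  T = 371.5 K: ΣzᵢP/Pᵢˢᵃᵗ = 0.9832
  T = 368.9 K: ΣzᵢP/Pᵢˢᵃᵗ = 1.0394
Interpolating between 368.9 K and 371.5 K gives T ≈ 370.7 K.

T = 370.7 K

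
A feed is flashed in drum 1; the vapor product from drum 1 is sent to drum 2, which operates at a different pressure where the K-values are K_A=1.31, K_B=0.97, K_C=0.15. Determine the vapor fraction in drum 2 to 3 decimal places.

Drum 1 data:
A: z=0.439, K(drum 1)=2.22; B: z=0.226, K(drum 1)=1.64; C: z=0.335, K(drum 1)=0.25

V/F (drum 2) = 0.276

Drum 1:
Iterate (Newton) starting at ψ₁ = 0.5:
  ψ₁ = 0.500: g = 0.0402, g' = -0.788 → ψ₁ = 0.551
  ψ₁ = 0.551: g = -0.0011, g' = -0.832 → ψ₁ = 0.550
Converged at ψ₁ = 0.550.
Drum-1 compositions:
  A: x = 0.263, y = 0.583
  B: x = 0.167, y = 0.274
  C: x = 0.570, y = 0.143
Drum-2 feed = drum-1 vapor: z₂ = (0.5833, 0.2742, 0.1425).
Drum 2:
Iterate (Newton) starting at ψ₂ = 0.49:
  ψ₂ = 0.490: g = -0.0590, g' = -0.345 → ψ₂ = 0.319
  ψ₂ = 0.319: g = -0.0100, g' = -0.241 → ψ₂ = 0.278
  ψ₂ = 0.278: g = -0.0003, g' = -0.224 → ψ₂ = 0.276
Converged at ψ₂ = 0.276.
  A: x = 0.537, y = 0.704
  B: x = 0.276, y = 0.268
  C: x = 0.186, y = 0.028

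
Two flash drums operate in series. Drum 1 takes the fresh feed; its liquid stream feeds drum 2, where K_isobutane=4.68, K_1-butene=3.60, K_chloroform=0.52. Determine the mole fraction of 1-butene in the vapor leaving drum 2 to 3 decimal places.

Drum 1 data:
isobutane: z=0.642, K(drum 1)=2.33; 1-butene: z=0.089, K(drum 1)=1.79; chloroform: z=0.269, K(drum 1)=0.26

Drum 1:
Newton iteration, ψ₁⁰ = 0.47:
  ψ₁ = 0.470: g = 0.2715, g' = -0.806 → ψ₁ = 0.807
  ψ₁ = 0.807: g = -0.0393, g' = -1.192 → ψ₁ = 0.774
  ψ₁ = 0.774: g = -0.0015, g' = -1.104 → ψ₁ = 0.773
Converged at ψ₁ = 0.773.
Drum-1 compositions:
  isobutane: x = 0.317, y = 0.738
  1-butene: x = 0.055, y = 0.099
  chloroform: x = 0.628, y = 0.163
Drum-2 feed = drum-1 liquid: z₂ = (0.3166, 0.0553, 0.6281).
Drum 2:
Newton iteration, ψ₂⁰ = 0.5:
  ψ₂ = 0.500: g = 0.0761, g' = -0.853 → ψ₂ = 0.589
  ψ₂ = 0.589: g = 0.0042, g' = -0.767 → ψ₂ = 0.595
Converged at ψ₂ = 0.595.
  isobutane: x = 0.099, y = 0.465
  1-butene: x = 0.022, y = 0.078
  chloroform: x = 0.879, y = 0.457

y_1-butene (drum 2) = 0.078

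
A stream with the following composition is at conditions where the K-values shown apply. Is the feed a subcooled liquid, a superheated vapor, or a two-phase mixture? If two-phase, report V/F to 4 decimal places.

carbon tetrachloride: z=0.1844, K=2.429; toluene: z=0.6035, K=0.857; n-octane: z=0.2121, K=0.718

two-phase, V/F = 0.4479

ΣzᵢKᵢ = 1.1174; Σzᵢ/Kᵢ = 1.0755.
Both exceed 1, so a two-phase solution exists.
Newton–Raphson from ψ = 0.5:
  ψ = 0.5000: g = -0.00888, g' = -0.1653 → ψ = 0.4463
  ψ = 0.4463: g = 0.00030, g' = -0.1766 → ψ = 0.4479
Converged at ψ = 0.4479.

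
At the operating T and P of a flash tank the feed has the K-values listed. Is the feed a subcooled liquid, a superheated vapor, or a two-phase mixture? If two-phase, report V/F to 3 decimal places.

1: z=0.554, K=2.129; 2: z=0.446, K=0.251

ΣzᵢKᵢ = 1.291; Σzᵢ/Kᵢ = 2.037.
Both exceed 1, so a two-phase solution exists.
Material balance + equilibrium reduce to Σ zᵢ(Kᵢ−1)/(1+ψ(Kᵢ−1)) = 0.
Iterate (Newton) starting at ψ = 0.5:
  ψ = 0.500: g = -0.1343, g' = -0.928 → ψ = 0.355
  ψ = 0.355: g = -0.0088, g' = -0.824 → ψ = 0.345
Converged at ψ = 0.345.

two-phase, V/F = 0.345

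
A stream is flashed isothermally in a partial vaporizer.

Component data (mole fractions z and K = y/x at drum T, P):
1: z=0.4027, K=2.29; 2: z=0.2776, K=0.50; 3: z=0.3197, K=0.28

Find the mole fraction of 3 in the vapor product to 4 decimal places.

y_3 = 0.1034

Material balance + equilibrium reduce to Σ zᵢ(Kᵢ−1)/(1+V/F(Kᵢ−1)) = 0.
g(0) = ΣzᵢKᵢ − 1 = 0.1505 and g(1) = 1 − Σzᵢ/Kᵢ = -0.8728, so a root lies in (0, 1).
Newton–Raphson from V/F = 0.5:
  V/F = 0.5000: g = -0.22893, g' = -0.7756 → V/F = 0.2048
  V/F = 0.2048: g = -0.01374, g' = -0.7335 → V/F = 0.1861
  V/F = 0.1861: g = 0.00007, g' = -0.7411 → V/F = 0.1862
Converged at V/F = 0.1862.
Compositions from xᵢ = zᵢ/(1+V/F(Kᵢ−1)), yᵢ = Kᵢxᵢ:
  1: x = 0.3247, y = 0.7436
  2: x = 0.3061, y = 0.1530
  3: x = 0.3692, y = 0.1034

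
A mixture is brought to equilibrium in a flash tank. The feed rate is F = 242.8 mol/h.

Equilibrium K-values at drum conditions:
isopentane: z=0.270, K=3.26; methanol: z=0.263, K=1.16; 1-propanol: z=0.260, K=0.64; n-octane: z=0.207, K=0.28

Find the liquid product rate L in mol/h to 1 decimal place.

L = 129.8 mol/h

Newton–Raphson from β = 0.55:
  β = 0.550: g = -0.0527, g' = -0.626 → β = 0.466
  β = 0.466: g = -0.0003, g' = -0.625 → β = 0.465
Converged at β = 0.465.
Then V = β·F = 0.4654·242.8 = 113.0 mol/h and L = F − V = 129.8 mol/h.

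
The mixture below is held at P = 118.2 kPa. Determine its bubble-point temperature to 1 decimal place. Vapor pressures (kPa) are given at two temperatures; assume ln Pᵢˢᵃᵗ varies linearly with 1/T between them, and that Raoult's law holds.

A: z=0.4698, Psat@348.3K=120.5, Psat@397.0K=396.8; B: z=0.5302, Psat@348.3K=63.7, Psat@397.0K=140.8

Bubble-point temperature: ΣzᵢPᵢˢᵃᵗ(T) = P. Interpolate ln Pᵢˢᵃᵗ = aᵢ + bᵢ/T.
  T = 348.3 K: ΣzᵢPᵢˢᵃᵗ = 90.38 kPa
  T = 397.0 K: ΣzᵢPᵢˢᵃᵗ = 261.07 kPa
  T = 372.6 K: ΣzᵢPᵢˢᵃᵗ = 158.17 kPa
  T = 360.5 K: ΣzᵢPᵢˢᵃᵗ = 120.68 kPa
  T = 354.4 K: ΣzᵢPᵢˢᵃᵗ = 104.66 kPa
  T = 357.4 K: ΣzᵢPᵢˢᵃᵗ = 112.32 kPa
  T = 358.9 K: ΣzᵢPᵢˢᵃᵗ = 116.31 kPa
Interpolating between 358.9 K and 360.5 K gives T ≈ 359.6 K.

T = 359.6 K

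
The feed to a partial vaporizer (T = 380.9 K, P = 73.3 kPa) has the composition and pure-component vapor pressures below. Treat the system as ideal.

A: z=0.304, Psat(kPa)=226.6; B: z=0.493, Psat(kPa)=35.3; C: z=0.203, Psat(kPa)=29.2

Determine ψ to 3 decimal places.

Raoult's law: Kᵢ = Pᵢˢᵃᵗ/P = Pᵢˢᵃᵗ/73.3.
  K_A = 226.6/73.3 = 3.09141, K_B = 35.3/73.3 = 0.48158, K_C = 29.2/73.3 = 0.39836
Iterate (Newton) starting at ψ = 0.49:
  ψ = 0.490: g = -0.2018, g' = -0.710 → ψ = 0.206
  ψ = 0.206: g = 0.0189, g' = -0.912 → ψ = 0.227
Converged at ψ = 0.227.

ψ = 0.227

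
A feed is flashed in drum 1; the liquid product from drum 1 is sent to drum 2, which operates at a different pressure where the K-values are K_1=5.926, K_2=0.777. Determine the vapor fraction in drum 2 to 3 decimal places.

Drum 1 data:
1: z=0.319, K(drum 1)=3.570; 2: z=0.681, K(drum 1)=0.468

V/F (drum 2) = 0.601

Drum 1:
Material balance + equilibrium reduce to Σ zᵢ(Kᵢ−1)/(1+ψ₁(Kᵢ−1)) = 0.
Check two-phase: ΣzᵢKᵢ = 1.458 > 1 and Σzᵢ/Kᵢ = 1.544 > 1, so g(0) = 0.458 > 0 and g(1) = -0.544 < 0.
Binary case is linear: z₁(K₁−1)(1+ψ₁(K₂−1)) + z₂(K₂−1)(1+ψ₁(K₁−1)) = 0
⇒ ψ₁ = [z₁(K₁−1)+z₂(K₂−1)] / [−(K₁−1)(K₂−1)] = 0.4575/1.3672 = 0.335
Drum-1 compositions:
  1: x = 0.172, y = 0.612
  2: x = 0.828, y = 0.388
Drum-2 feed = drum-1 liquid: z₂ = (0.1715, 0.8285).
Drum 2:
Let ψ₂ = V/F and solve Σ zᵢ(Kᵢ−1)/(1+ψ₂(Kᵢ−1)) = 0.
Check two-phase: ΣzᵢKᵢ = 1.660 > 1 and Σzᵢ/Kᵢ = 1.095 > 1, so g(0) = 0.660 > 0 and g(1) = -0.095 < 0.
Iterate (Newton) starting at ψ₂ = 0.5:
  ψ₂ = 0.500: g = 0.0360, g' = -0.399 → ψ₂ = 0.590
  ψ₂ = 0.590: g = 0.0035, g' = -0.327 → ψ₂ = 0.601
Converged at ψ₂ = 0.601.
  1: x = 0.043, y = 0.257
  2: x = 0.957, y = 0.743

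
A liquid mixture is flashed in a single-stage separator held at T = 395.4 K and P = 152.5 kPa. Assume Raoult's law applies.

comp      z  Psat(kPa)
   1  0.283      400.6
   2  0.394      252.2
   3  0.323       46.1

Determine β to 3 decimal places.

β = 0.640

Raoult's law: Kᵢ = Pᵢˢᵃᵗ/P = Pᵢˢᵃᵗ/152.5.
  K_1 = 400.6/152.5 = 2.62689, K_2 = 252.2/152.5 = 1.65377, K_3 = 46.1/152.5 = 0.30230
Newton iteration, β⁰ = 0.64:
  β = 0.640: g = -0.0000, g' = -0.777 → β = 0.640
Converged at β = 0.640.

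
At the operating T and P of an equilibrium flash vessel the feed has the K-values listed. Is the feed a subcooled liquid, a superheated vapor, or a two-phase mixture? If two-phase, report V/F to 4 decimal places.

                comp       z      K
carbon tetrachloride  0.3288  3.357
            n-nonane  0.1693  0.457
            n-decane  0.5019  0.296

two-phase, V/F = 0.2100

ΣzᵢKᵢ = 1.3297; Σzᵢ/Kᵢ = 2.1640.
Both exceed 1, so a two-phase solution exists.
Material balance + equilibrium reduce to Σ zᵢ(Kᵢ−1)/(1+ψ(Kᵢ−1)) = 0.
Newton iteration, ψ⁰ = 0.57:
  ψ = 0.5700: g = -0.39260, g' = -1.1312 → ψ = 0.2229
  ψ = 0.2229: g = -0.01569, g' = -1.1995 → ψ = 0.2099
  ψ = 0.2099: g = 0.00016, g' = -1.2237 → ψ = 0.2100
Converged at ψ = 0.2100.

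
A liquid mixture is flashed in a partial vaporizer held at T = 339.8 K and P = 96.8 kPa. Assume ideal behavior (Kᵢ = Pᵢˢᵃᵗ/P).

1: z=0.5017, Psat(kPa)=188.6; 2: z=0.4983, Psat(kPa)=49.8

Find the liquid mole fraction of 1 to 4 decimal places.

x_1 = 0.3386

Raoult's law: Kᵢ = Pᵢˢᵃᵗ/P = Pᵢˢᵃᵗ/96.8.
  K_1 = 188.6/96.8 = 1.948347, K_2 = 49.8/96.8 = 0.514463
Iterate (Newton) starting at β = 0.5:
  β = 0.5000: g = 0.00324, g' = -0.4125 → β = 0.5078
Converged at β = 0.5078.
Compositions from xᵢ = zᵢ/(1+β(Kᵢ−1)), yᵢ = Kᵢxᵢ:
  1: x = 0.3386, y = 0.6597
  2: x = 0.6614, y = 0.3403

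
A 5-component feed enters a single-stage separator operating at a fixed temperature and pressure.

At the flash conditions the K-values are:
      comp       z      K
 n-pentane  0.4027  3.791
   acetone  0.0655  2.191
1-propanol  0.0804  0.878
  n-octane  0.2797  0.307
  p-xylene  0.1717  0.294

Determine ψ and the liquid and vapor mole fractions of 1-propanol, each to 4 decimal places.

Material balance + equilibrium reduce to Σ zᵢ(Kᵢ−1)/(1+ψ(Kᵢ−1)) = 0.
Feasibility: ΣzᵢKᵢ = 1.8771, Σzᵢ/Kᵢ = 1.7228 — both > 1, two phases present.
Newton–Raphson from ψ = 0.5:
  ψ = 0.5000: g = 0.02367, g' = -1.1035 → ψ = 0.5215
Converged at ψ = 0.5215.
Compositions from xᵢ = zᵢ/(1+ψ(Kᵢ−1)), yᵢ = Kᵢxᵢ:
  n-pentane: x = 0.1640, y = 0.6217
  acetone: x = 0.0404, y = 0.0885
  1-propanol: x = 0.0859, y = 0.0754
  n-octane: x = 0.4380, y = 0.1345
  p-xylene: x = 0.2717, y = 0.0799

ψ = 0.5215, x_1-propanol = 0.0859, y_1-propanol = 0.0754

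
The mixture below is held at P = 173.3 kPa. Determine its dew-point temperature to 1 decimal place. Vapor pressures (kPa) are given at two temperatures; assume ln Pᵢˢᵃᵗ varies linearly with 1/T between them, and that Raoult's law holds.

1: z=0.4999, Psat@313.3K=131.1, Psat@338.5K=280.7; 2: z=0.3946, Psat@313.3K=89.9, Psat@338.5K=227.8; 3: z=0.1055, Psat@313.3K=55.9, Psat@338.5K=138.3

T = 329.2 K

Dew-point temperature: Σzᵢ·P/Pᵢˢᵃᵗ(T) = 1. Interpolate ln Pᵢˢᵃᵗ = aᵢ + bᵢ/T.
  T = 313.3 K: ΣzᵢP/Pᵢˢᵃᵗ = 1.7486
  T = 338.5 K: ΣzᵢP/Pᵢˢᵃᵗ = 0.7410
  T = 325.9 K: ΣzᵢP/Pᵢˢᵃᵗ = 1.1187
  T = 332.2 K: ΣzᵢP/Pᵢˢᵃᵗ = 0.9068
  T = 329.0 K: ΣzᵢP/Pᵢˢᵃᵗ = 1.0078
  T = 330.6 K: ΣzᵢP/Pᵢˢᵃᵗ = 0.9557
Interpolating between 329.0 K and 330.6 K gives T ≈ 329.2 K.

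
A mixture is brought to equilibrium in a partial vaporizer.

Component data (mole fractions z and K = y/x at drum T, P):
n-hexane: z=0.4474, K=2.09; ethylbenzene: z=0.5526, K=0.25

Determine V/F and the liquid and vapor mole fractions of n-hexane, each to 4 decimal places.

V/F = 0.0896, x_n-hexane = 0.4076, y_n-hexane = 0.8519

Rachford–Rice: g(V/F) = Σ zᵢ(Kᵢ−1)/(1+V/F(Kᵢ−1)) = 0.
Check two-phase: ΣzᵢKᵢ = 1.0732 > 1 and Σzᵢ/Kᵢ = 2.4245 > 1, so g(0) = 0.0732 > 0 and g(1) = -1.4245 < 0.
Binary case is linear: z₁(K₁−1)(1+V/F(K₂−1)) + z₂(K₂−1)(1+V/F(K₁−1)) = 0
⇒ V/F = [z₁(K₁−1)+z₂(K₂−1)] / [−(K₁−1)(K₂−1)] = 0.07322/0.81750 = 0.0896
Compositions from xᵢ = zᵢ/(1+V/F(Kᵢ−1)), yᵢ = Kᵢxᵢ:
  n-hexane: x = 0.4076, y = 0.8519
  ethylbenzene: x = 0.5924, y = 0.1481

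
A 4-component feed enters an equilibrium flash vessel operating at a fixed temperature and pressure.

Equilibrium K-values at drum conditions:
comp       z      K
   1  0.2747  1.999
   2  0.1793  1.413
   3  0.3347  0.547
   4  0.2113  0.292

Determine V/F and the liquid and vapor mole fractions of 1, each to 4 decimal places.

Rachford–Rice: g(V/F) = Σ zᵢ(Kᵢ−1)/(1+V/F(Kᵢ−1)) = 0.
Check two-phase: ΣzᵢKᵢ = 1.0473 > 1 and Σzᵢ/Kᵢ = 1.5998 > 1, so g(0) = 0.0473 > 0 and g(1) = -0.5998 < 0.
Newton–Raphson from V/F = 0.5:
  V/F = 0.5000: g = -0.18321, g' = -0.5115 → V/F = 0.1418
  V/F = 0.1418: g = -0.01802, g' = -0.4469 → V/F = 0.1015
  V/F = 0.1015: g = 0.00010, g' = -0.4526 → V/F = 0.1018
Converged at V/F = 0.1018.
Compositions from xᵢ = zᵢ/(1+V/F(Kᵢ−1)), yᵢ = Kᵢxᵢ:
  1: x = 0.2493, y = 0.4984
  2: x = 0.1721, y = 0.2431
  3: x = 0.3509, y = 0.1919
  4: x = 0.2277, y = 0.0665

V/F = 0.1018, x_1 = 0.2493, y_1 = 0.4984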